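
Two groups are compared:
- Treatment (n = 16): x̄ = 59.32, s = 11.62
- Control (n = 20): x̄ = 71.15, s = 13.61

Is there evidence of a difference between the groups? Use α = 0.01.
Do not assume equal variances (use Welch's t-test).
Welch's two-sample t-test:
H₀: μ₁ = μ₂
H₁: μ₁ ≠ μ₂
s₁²/n₁ = 11.62²/16 = 8.4390,  s₂²/n₂ = 13.61²/20 = 9.2616
SE = √(s₁²/n₁ + s₂²/n₂) = √(8.4390 + 9.2616) = 4.2072
df (Welch-Satterthwaite) = (s₁²/n₁ + s₂²/n₂)² / [(s₁²/n₁)²/(n₁-1) + (s₂²/n₂)²/(n₂-1)] ≈ 33.83
t = (x̄₁ - x̄₂) / SE = (59.32 - 71.15) / 4.2072 = -11.83 / 4.2072 = -2.812
p-value = 0.0081

Since p-value < α = 0.01, we reject H₀.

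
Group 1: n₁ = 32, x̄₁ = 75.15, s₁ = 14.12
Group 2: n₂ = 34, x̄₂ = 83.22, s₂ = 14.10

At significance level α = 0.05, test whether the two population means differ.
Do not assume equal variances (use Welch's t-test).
Welch's two-sample t-test:
H₀: μ₁ = μ₂
H₁: μ₁ ≠ μ₂
s₁²/n₁ = 14.12²/32 = 6.2304,  s₂²/n₂ = 14.10²/34 = 5.8474
SE = √(s₁²/n₁ + s₂²/n₂) = √(6.2304 + 5.8474) = 3.4753
df (Welch-Satterthwaite) = (s₁²/n₁ + s₂²/n₂)² / [(s₁²/n₁)²/(n₁-1) + (s₂²/n₂)²/(n₂-1)] ≈ 63.75
t = (x̄₁ - x̄₂) / SE = (75.15 - 83.22) / 3.4753 = -8.07 / 3.4753 = -2.322
p-value = 0.0234

Since p-value < α = 0.05, we reject H₀.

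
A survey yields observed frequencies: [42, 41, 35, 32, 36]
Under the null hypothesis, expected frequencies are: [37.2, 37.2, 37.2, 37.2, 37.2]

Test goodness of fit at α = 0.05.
Chi-square goodness of fit test:
H₀: observed counts match expected distribution
H₁: observed counts differ from expected distribution
df = k - 1 = 4
χ² = Σ(O - E)²/E
   = (42 - 37.2)²/37.2 + (41 - 37.2)²/37.2 + (35 - 37.2)²/37.2 + (32 - 37.2)²/37.2 + (36 - 37.2)²/37.2
   = 0.619 + 0.388 + 0.130 + 0.727 + 0.039
   = 1.90
p-value = 0.7536

Since p-value > α = 0.05, we fail to reject H₀.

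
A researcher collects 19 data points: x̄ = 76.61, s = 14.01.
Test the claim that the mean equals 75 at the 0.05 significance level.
One-sample t-test:
H₀: μ = 75
H₁: μ ≠ 75
df = n - 1 = 18
t = (x̄ - μ₀) / (s/√n) = (76.61 - 75) / (14.01/√19) = 0.501
p-value = 0.6225

Since p-value > α = 0.05, we fail to reject H₀.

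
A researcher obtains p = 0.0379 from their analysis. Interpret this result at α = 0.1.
Since p = 0.0379 < α = 0.1, reject H₀.
There is sufficient evidence to reject the null hypothesis; the result is statistically significant at the 0.1 level.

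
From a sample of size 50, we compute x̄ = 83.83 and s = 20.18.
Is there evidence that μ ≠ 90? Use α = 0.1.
One-sample t-test:
H₀: μ = 90
H₁: μ ≠ 90
df = n - 1 = 49
t = (x̄ - μ₀) / (s/√n) = (83.83 - 90) / (20.18/√50) = -2.162
p-value = 0.0355

Since p-value < α = 0.1, we reject H₀.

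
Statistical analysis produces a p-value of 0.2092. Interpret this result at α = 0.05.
Since p = 0.2092 > α = 0.05, fail to reject H₀.
There is insufficient evidence to reject the null hypothesis; the result is not statistically significant at the 0.05 level.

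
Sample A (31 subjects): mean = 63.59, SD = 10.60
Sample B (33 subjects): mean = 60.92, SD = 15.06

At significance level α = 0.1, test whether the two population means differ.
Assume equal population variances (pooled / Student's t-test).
Student's two-sample t-test (equal variances):
H₀: μ₁ = μ₂
H₁: μ₁ ≠ μ₂
df = n₁ + n₂ - 2 = 62
Pooled variance s_p² = [(n₁-1)s₁² + (n₂-1)s₂²] / (n₁ + n₂ - 2) = [(30)(10.60²) + (32)(15.06²)] / 62 = 171.4277
SE = √(s_p²(1/n₁ + 1/n₂)) = √(171.4277 × (1/31 + 1/33)) = 3.2749
t = (x̄₁ - x̄₂) / SE = (63.59 - 60.92) / 3.2749 = 2.67 / 3.2749 = 0.815
p-value = 0.4180

Since p-value > α = 0.1, we fail to reject H₀.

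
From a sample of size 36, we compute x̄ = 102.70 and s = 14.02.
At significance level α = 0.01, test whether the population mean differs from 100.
One-sample t-test:
H₀: μ = 100
H₁: μ ≠ 100
df = n - 1 = 35
t = (x̄ - μ₀) / (s/√n) = (102.70 - 100) / (14.02/√36) = 1.155
p-value = 0.2557

Since p-value > α = 0.01, we fail to reject H₀.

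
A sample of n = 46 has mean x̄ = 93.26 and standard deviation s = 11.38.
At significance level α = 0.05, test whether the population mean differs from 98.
One-sample t-test:
H₀: μ = 98
H₁: μ ≠ 98
df = n - 1 = 45
t = (x̄ - μ₀) / (s/√n) = (93.26 - 98) / (11.38/√46) = -2.825
p-value = 0.0070

Since p-value < α = 0.05, we reject H₀.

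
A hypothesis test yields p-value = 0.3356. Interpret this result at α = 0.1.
Since p = 0.3356 > α = 0.1, fail to reject H₀.
There is insufficient evidence to reject the null hypothesis; the result is not statistically significant at the 0.1 level.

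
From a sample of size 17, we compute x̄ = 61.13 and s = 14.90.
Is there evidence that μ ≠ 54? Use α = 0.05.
One-sample t-test:
H₀: μ = 54
H₁: μ ≠ 54
df = n - 1 = 16
t = (x̄ - μ₀) / (s/√n) = (61.13 - 54) / (14.90/√17) = 1.973
p-value = 0.0660

Since p-value > α = 0.05, we fail to reject H₀.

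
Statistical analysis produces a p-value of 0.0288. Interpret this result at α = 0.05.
Since p = 0.0288 < α = 0.05, reject H₀.
There is sufficient evidence to reject the null hypothesis; the result is statistically significant at the 0.05 level.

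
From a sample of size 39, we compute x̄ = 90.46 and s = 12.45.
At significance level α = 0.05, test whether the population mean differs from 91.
One-sample t-test:
H₀: μ = 91
H₁: μ ≠ 91
df = n - 1 = 38
t = (x̄ - μ₀) / (s/√n) = (90.46 - 91) / (12.45/√39) = -0.271
p-value = 0.7880

Since p-value > α = 0.05, we fail to reject H₀.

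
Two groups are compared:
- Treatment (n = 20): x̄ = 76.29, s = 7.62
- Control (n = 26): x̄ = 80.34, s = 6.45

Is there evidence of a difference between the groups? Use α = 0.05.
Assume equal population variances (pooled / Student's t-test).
Student's two-sample t-test (equal variances):
H₀: μ₁ = μ₂
H₁: μ₁ ≠ μ₂
df = n₁ + n₂ - 2 = 44
Pooled variance s_p² = [(n₁-1)s₁² + (n₂-1)s₂²] / (n₁ + n₂ - 2) = [(19)(7.62²) + (25)(6.45²)] / 44 = 48.7110
SE = √(s_p²(1/n₁ + 1/n₂)) = √(48.7110 × (1/20 + 1/26)) = 2.0758
t = (x̄₁ - x̄₂) / SE = (76.29 - 80.34) / 2.0758 = -4.05 / 2.0758 = -1.951
p-value = 0.0574

Since p-value > α = 0.05, we fail to reject H₀.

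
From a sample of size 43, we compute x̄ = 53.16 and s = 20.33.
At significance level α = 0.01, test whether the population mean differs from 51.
One-sample t-test:
H₀: μ = 51
H₁: μ ≠ 51
df = n - 1 = 42
t = (x̄ - μ₀) / (s/√n) = (53.16 - 51) / (20.33/√43) = 0.697
p-value = 0.4898

Since p-value > α = 0.01, we fail to reject H₀.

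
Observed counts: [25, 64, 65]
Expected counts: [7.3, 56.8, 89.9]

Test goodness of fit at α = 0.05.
Chi-square goodness of fit test:
H₀: observed counts match expected distribution
H₁: observed counts differ from expected distribution
df = k - 1 = 2
χ² = Σ(O - E)²/E
   = (25 - 7.3)²/7.3 + (64 - 56.8)²/56.8 + (65 - 89.9)²/89.9
   = 42.916 + 0.913 + 6.897
   = 50.73
p-value < 0.0001

Since p-value < α = 0.05, we reject H₀.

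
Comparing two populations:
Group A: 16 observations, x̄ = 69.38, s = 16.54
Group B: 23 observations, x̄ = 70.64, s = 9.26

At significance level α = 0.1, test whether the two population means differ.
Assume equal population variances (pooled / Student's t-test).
Student's two-sample t-test (equal variances):
H₀: μ₁ = μ₂
H₁: μ₁ ≠ μ₂
df = n₁ + n₂ - 2 = 37
Pooled variance s_p² = [(n₁-1)s₁² + (n₂-1)s₂²] / (n₁ + n₂ - 2) = [(15)(16.54²) + (22)(9.26²)] / 37 = 161.8925
SE = √(s_p²(1/n₁ + 1/n₂)) = √(161.8925 × (1/16 + 1/23)) = 4.1421
t = (x̄₁ - x̄₂) / SE = (69.38 - 70.64) / 4.1421 = -1.26 / 4.1421 = -0.304
p-value = 0.7627

Since p-value > α = 0.1, we fail to reject H₀.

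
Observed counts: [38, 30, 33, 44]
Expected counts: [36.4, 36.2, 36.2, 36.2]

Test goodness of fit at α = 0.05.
Chi-square goodness of fit test:
H₀: observed counts match expected distribution
H₁: observed counts differ from expected distribution
df = k - 1 = 3
χ² = Σ(O - E)²/E
   = (38 - 36.4)²/36.4 + (30 - 36.2)²/36.2 + (33 - 36.2)²/36.2 + (44 - 36.2)²/36.2
   = 0.070 + 1.062 + 0.283 + 1.681
   = 3.10
p-value = 0.3771

Since p-value > α = 0.05, we fail to reject H₀.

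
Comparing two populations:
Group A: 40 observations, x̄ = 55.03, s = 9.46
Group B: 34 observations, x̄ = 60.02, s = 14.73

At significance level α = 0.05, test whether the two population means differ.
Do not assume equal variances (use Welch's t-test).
Welch's two-sample t-test:
H₀: μ₁ = μ₂
H₁: μ₁ ≠ μ₂
s₁²/n₁ = 9.46²/40 = 2.2373,  s₂²/n₂ = 14.73²/34 = 6.3816
SE = √(s₁²/n₁ + s₂²/n₂) = √(2.2373 + 6.3816) = 2.9358
df (Welch-Satterthwaite) = (s₁²/n₁ + s₂²/n₂)² / [(s₁²/n₁)²/(n₁-1) + (s₂²/n₂)²/(n₂-1)] ≈ 54.52
t = (x̄₁ - x̄₂) / SE = (55.03 - 60.02) / 2.9358 = -4.99 / 2.9358 = -1.700
p-value = 0.0949

Since p-value > α = 0.05, we fail to reject H₀.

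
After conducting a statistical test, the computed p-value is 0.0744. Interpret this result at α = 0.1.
Since p = 0.0744 < α = 0.1, reject H₀.
There is sufficient evidence to reject the null hypothesis; the result is statistically significant at the 0.1 level.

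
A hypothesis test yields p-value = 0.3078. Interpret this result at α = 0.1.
Since p = 0.3078 > α = 0.1, fail to reject H₀.
There is insufficient evidence to reject the null hypothesis; the result is not statistically significant at the 0.1 level.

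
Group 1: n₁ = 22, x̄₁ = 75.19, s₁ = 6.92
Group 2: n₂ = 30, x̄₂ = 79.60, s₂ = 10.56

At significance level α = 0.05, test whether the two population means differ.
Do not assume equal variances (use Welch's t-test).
Welch's two-sample t-test:
H₀: μ₁ = μ₂
H₁: μ₁ ≠ μ₂
s₁²/n₁ = 6.92²/22 = 2.1767,  s₂²/n₂ = 10.56²/30 = 3.7171
SE = √(s₁²/n₁ + s₂²/n₂) = √(2.1767 + 3.7171) = 2.4277
df (Welch-Satterthwaite) = (s₁²/n₁ + s₂²/n₂)² / [(s₁²/n₁)²/(n₁-1) + (s₂²/n₂)²/(n₂-1)] ≈ 49.48
t = (x̄₁ - x̄₂) / SE = (75.19 - 79.60) / 2.4277 = -4.41 / 2.4277 = -1.817
p-value = 0.0753

Since p-value > α = 0.05, we fail to reject H₀.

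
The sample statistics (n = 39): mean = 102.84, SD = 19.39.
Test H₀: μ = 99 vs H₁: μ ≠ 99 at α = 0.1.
One-sample t-test:
H₀: μ = 99
H₁: μ ≠ 99
df = n - 1 = 38
t = (x̄ - μ₀) / (s/√n) = (102.84 - 99) / (19.39/√39) = 1.237
p-value = 0.2238

Since p-value > α = 0.1, we fail to reject H₀.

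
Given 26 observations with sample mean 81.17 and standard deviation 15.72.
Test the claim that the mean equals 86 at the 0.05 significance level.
One-sample t-test:
H₀: μ = 86
H₁: μ ≠ 86
df = n - 1 = 25
t = (x̄ - μ₀) / (s/√n) = (81.17 - 86) / (15.72/√26) = -1.567
p-value = 0.1298

Since p-value > α = 0.05, we fail to reject H₀.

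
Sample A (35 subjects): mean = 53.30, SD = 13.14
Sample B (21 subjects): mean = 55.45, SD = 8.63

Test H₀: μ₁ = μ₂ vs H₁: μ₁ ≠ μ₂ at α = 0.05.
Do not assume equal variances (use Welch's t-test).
Welch's two-sample t-test:
H₀: μ₁ = μ₂
H₁: μ₁ ≠ μ₂
s₁²/n₁ = 13.14²/35 = 4.9331,  s₂²/n₂ = 8.63²/21 = 3.5465
SE = √(s₁²/n₁ + s₂²/n₂) = √(4.9331 + 3.5465) = 2.9120
df (Welch-Satterthwaite) = (s₁²/n₁ + s₂²/n₂)² / [(s₁²/n₁)²/(n₁-1) + (s₂²/n₂)²/(n₂-1)] ≈ 53.47
t = (x̄₁ - x̄₂) / SE = (53.30 - 55.45) / 2.9120 = -2.15 / 2.9120 = -0.738
p-value = 0.4635

Since p-value > α = 0.05, we fail to reject H₀.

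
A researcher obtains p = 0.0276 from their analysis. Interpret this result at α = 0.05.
Since p = 0.0276 < α = 0.05, reject H₀.
There is sufficient evidence to reject the null hypothesis; the result is statistically significant at the 0.05 level.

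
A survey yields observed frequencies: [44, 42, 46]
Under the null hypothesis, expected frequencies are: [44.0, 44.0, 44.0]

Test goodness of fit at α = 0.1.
Chi-square goodness of fit test:
H₀: observed counts match expected distribution
H₁: observed counts differ from expected distribution
df = k - 1 = 2
χ² = Σ(O - E)²/E
   = (44 - 44.0)²/44.0 + (42 - 44.0)²/44.0 + (46 - 44.0)²/44.0
   = 0.000 + 0.091 + 0.091
   = 0.18
p-value = 0.9131

Since p-value > α = 0.1, we fail to reject H₀.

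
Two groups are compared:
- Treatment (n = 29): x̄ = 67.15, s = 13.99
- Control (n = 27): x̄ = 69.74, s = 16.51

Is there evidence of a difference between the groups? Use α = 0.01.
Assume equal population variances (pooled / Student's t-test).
Student's two-sample t-test (equal variances):
H₀: μ₁ = μ₂
H₁: μ₁ ≠ μ₂
df = n₁ + n₂ - 2 = 54
Pooled variance s_p² = [(n₁-1)s₁² + (n₂-1)s₂²] / (n₁ + n₂ - 2) = [(28)(13.99²) + (26)(16.51²)] / 54 = 232.7268
SE = √(s_p²(1/n₁ + 1/n₂)) = √(232.7268 × (1/29 + 1/27)) = 4.0798
t = (x̄₁ - x̄₂) / SE = (67.15 - 69.74) / 4.0798 = -2.59 / 4.0798 = -0.635
p-value = 0.5282

Since p-value > α = 0.01, we fail to reject H₀.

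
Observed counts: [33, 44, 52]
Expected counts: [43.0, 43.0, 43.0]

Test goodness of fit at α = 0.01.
Chi-square goodness of fit test:
H₀: observed counts match expected distribution
H₁: observed counts differ from expected distribution
df = k - 1 = 2
χ² = Σ(O - E)²/E
   = (33 - 43.0)²/43.0 + (44 - 43.0)²/43.0 + (52 - 43.0)²/43.0
   = 2.326 + 0.023 + 1.884
   = 4.23
p-value = 0.1205

Since p-value > α = 0.01, we fail to reject H₀.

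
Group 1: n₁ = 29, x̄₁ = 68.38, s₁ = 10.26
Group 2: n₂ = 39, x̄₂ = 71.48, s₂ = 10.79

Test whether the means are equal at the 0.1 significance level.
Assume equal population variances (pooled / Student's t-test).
Student's two-sample t-test (equal variances):
H₀: μ₁ = μ₂
H₁: μ₁ ≠ μ₂
df = n₁ + n₂ - 2 = 66
Pooled variance s_p² = [(n₁-1)s₁² + (n₂-1)s₂²] / (n₁ + n₂ - 2) = [(28)(10.26²) + (38)(10.79²)] / 66 = 111.6910
SE = √(s_p²(1/n₁ + 1/n₂)) = √(111.6910 × (1/29 + 1/39)) = 2.5914
t = (x̄₁ - x̄₂) / SE = (68.38 - 71.48) / 2.5914 = -3.10 / 2.5914 = -1.196
p-value = 0.2359

Since p-value > α = 0.1, we fail to reject H₀.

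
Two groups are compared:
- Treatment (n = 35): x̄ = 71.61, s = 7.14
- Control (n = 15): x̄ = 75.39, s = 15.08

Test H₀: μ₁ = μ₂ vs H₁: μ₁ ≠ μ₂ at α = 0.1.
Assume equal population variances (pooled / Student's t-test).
Student's two-sample t-test (equal variances):
H₀: μ₁ = μ₂
H₁: μ₁ ≠ μ₂
df = n₁ + n₂ - 2 = 48
Pooled variance s_p² = [(n₁-1)s₁² + (n₂-1)s₂²] / (n₁ + n₂ - 2) = [(34)(7.14²) + (14)(15.08²)] / 48 = 102.4374
SE = √(s_p²(1/n₁ + 1/n₂)) = √(102.4374 × (1/35 + 1/15)) = 3.1235
t = (x̄₁ - x̄₂) / SE = (71.61 - 75.39) / 3.1235 = -3.78 / 3.1235 = -1.210
p-value = 0.2321

Since p-value > α = 0.1, we fail to reject H₀.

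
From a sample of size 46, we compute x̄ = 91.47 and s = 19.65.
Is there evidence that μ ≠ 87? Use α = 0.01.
One-sample t-test:
H₀: μ = 87
H₁: μ ≠ 87
df = n - 1 = 45
t = (x̄ - μ₀) / (s/√n) = (91.47 - 87) / (19.65/√46) = 1.543
p-value = 0.1299

Since p-value > α = 0.01, we fail to reject H₀.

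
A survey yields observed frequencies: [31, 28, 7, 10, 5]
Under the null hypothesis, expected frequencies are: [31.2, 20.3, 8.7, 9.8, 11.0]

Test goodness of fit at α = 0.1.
Chi-square goodness of fit test:
H₀: observed counts match expected distribution
H₁: observed counts differ from expected distribution
df = k - 1 = 4
χ² = Σ(O - E)²/E
   = (31 - 31.2)²/31.2 + (28 - 20.3)²/20.3 + (7 - 8.7)²/8.7 + (10 - 9.8)²/9.8 + (5 - 11.0)²/11.0
   = 0.001 + 2.921 + 0.332 + 0.004 + 3.273
   = 6.53
p-value = 0.1628

Since p-value > α = 0.1, we fail to reject H₀.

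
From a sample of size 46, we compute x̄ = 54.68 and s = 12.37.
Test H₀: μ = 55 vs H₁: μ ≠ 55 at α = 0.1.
One-sample t-test:
H₀: μ = 55
H₁: μ ≠ 55
df = n - 1 = 45
t = (x̄ - μ₀) / (s/√n) = (54.68 - 55) / (12.37/√46) = -0.175
p-value = 0.8615

Since p-value > α = 0.1, we fail to reject H₀.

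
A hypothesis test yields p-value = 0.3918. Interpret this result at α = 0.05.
Since p = 0.3918 > α = 0.05, fail to reject H₀.
There is insufficient evidence to reject the null hypothesis; the result is not statistically significant at the 0.05 level.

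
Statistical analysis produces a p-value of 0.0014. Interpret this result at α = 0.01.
Since p = 0.0014 < α = 0.01, reject H₀.
There is sufficient evidence to reject the null hypothesis; the result is statistically significant at the 0.01 level.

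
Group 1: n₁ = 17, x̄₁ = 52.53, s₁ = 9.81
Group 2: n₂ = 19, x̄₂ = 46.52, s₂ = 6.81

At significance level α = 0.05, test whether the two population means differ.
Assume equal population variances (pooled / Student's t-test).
Student's two-sample t-test (equal variances):
H₀: μ₁ = μ₂
H₁: μ₁ ≠ μ₂
df = n₁ + n₂ - 2 = 34
Pooled variance s_p² = [(n₁-1)s₁² + (n₂-1)s₂²] / (n₁ + n₂ - 2) = [(16)(9.81²) + (18)(6.81²)] / 34 = 69.8396
SE = √(s_p²(1/n₁ + 1/n₂)) = √(69.8396 × (1/17 + 1/19)) = 2.7900
t = (x̄₁ - x̄₂) / SE = (52.53 - 46.52) / 2.7900 = 6.01 / 2.7900 = 2.154
p-value = 0.0384

Since p-value < α = 0.05, we reject H₀.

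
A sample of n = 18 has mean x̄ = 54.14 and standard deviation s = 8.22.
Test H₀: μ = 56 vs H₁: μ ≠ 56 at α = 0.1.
One-sample t-test:
H₀: μ = 56
H₁: μ ≠ 56
df = n - 1 = 17
t = (x̄ - μ₀) / (s/√n) = (54.14 - 56) / (8.22/√18) = -0.960
p-value = 0.3505

Since p-value > α = 0.1, we fail to reject H₀.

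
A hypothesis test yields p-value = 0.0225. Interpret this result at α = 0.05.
Since p = 0.0225 < α = 0.05, reject H₀.
There is sufficient evidence to reject the null hypothesis; the result is statistically significant at the 0.05 level.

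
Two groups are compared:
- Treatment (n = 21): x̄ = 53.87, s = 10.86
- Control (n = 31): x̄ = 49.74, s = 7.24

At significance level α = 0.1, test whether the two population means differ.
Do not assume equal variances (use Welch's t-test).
Welch's two-sample t-test:
H₀: μ₁ = μ₂
H₁: μ₁ ≠ μ₂
s₁²/n₁ = 10.86²/21 = 5.6162,  s₂²/n₂ = 7.24²/31 = 1.6909
SE = √(s₁²/n₁ + s₂²/n₂) = √(5.6162 + 1.6909) = 2.7032
df (Welch-Satterthwaite) = (s₁²/n₁ + s₂²/n₂)² / [(s₁²/n₁)²/(n₁-1) + (s₂²/n₂)²/(n₂-1)] ≈ 31.93
t = (x̄₁ - x̄₂) / SE = (53.87 - 49.74) / 2.7032 = 4.13 / 2.7032 = 1.528
p-value = 0.1364

Since p-value > α = 0.1, we fail to reject H₀.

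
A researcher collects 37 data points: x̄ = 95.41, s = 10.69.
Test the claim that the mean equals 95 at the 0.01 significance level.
One-sample t-test:
H₀: μ = 95
H₁: μ ≠ 95
df = n - 1 = 36
t = (x̄ - μ₀) / (s/√n) = (95.41 - 95) / (10.69/√37) = 0.233
p-value = 0.8169

Since p-value > α = 0.01, we fail to reject H₀.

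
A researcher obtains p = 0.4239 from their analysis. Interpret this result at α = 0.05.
Since p = 0.4239 > α = 0.05, fail to reject H₀.
There is insufficient evidence to reject the null hypothesis; the result is not statistically significant at the 0.05 level.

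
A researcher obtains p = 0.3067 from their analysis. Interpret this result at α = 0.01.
Since p = 0.3067 > α = 0.01, fail to reject H₀.
There is insufficient evidence to reject the null hypothesis; the result is not statistically significant at the 0.01 level.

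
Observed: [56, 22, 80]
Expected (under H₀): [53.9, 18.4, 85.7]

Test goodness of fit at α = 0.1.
Chi-square goodness of fit test:
H₀: observed counts match expected distribution
H₁: observed counts differ from expected distribution
df = k - 1 = 2
χ² = Σ(O - E)²/E
   = (56 - 53.9)²/53.9 + (22 - 18.4)²/18.4 + (80 - 85.7)²/85.7
   = 0.082 + 0.704 + 0.379
   = 1.17
p-value = 0.5584

Since p-value > α = 0.1, we fail to reject H₀.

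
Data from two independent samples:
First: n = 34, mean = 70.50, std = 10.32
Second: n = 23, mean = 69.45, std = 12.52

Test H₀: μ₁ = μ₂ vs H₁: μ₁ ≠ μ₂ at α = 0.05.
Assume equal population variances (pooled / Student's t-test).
Student's two-sample t-test (equal variances):
H₀: μ₁ = μ₂
H₁: μ₁ ≠ μ₂
df = n₁ + n₂ - 2 = 55
Pooled variance s_p² = [(n₁-1)s₁² + (n₂-1)s₂²] / (n₁ + n₂ - 2) = [(33)(10.32²) + (22)(12.52²)] / 55 = 126.6016
SE = √(s_p²(1/n₁ + 1/n₂)) = √(126.6016 × (1/34 + 1/23)) = 3.0378
t = (x̄₁ - x̄₂) / SE = (70.50 - 69.45) / 3.0378 = 1.05 / 3.0378 = 0.346
p-value = 0.7309

Since p-value > α = 0.05, we fail to reject H₀.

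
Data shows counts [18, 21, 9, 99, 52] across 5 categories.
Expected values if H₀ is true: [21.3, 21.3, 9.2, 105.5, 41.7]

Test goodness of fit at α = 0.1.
Chi-square goodness of fit test:
H₀: observed counts match expected distribution
H₁: observed counts differ from expected distribution
df = k - 1 = 4
χ² = Σ(O - E)²/E
   = (18 - 21.3)²/21.3 + (21 - 21.3)²/21.3 + (9 - 9.2)²/9.2 + (99 - 105.5)²/105.5 + (52 - 41.7)²/41.7
   = 0.511 + 0.004 + 0.004 + 0.400 + 2.544
   = 3.46
p-value = 0.4833

Since p-value > α = 0.1, we fail to reject H₀.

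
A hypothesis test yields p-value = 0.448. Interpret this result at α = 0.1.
Since p = 0.448 > α = 0.1, fail to reject H₀.
There is insufficient evidence to reject the null hypothesis; the result is not statistically significant at the 0.1 level.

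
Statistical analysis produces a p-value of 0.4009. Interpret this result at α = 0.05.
Since p = 0.4009 > α = 0.05, fail to reject H₀.
There is insufficient evidence to reject the null hypothesis; the result is not statistically significant at the 0.05 level.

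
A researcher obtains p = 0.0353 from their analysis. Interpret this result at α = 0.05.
Since p = 0.0353 < α = 0.05, reject H₀.
There is sufficient evidence to reject the null hypothesis; the result is statistically significant at the 0.05 level.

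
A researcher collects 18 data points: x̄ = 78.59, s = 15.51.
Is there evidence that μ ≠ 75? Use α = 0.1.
One-sample t-test:
H₀: μ = 75
H₁: μ ≠ 75
df = n - 1 = 17
t = (x̄ - μ₀) / (s/√n) = (78.59 - 75) / (15.51/√18) = 0.982
p-value = 0.3399

Since p-value > α = 0.1, we fail to reject H₀.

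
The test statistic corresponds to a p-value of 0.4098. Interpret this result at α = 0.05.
Since p = 0.4098 > α = 0.05, fail to reject H₀.
There is insufficient evidence to reject the null hypothesis; the result is not statistically significant at the 0.05 level.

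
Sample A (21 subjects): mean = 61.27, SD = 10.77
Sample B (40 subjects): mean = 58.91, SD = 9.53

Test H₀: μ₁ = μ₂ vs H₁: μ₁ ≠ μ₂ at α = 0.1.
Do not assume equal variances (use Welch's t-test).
Welch's two-sample t-test:
H₀: μ₁ = μ₂
H₁: μ₁ ≠ μ₂
s₁²/n₁ = 10.77²/21 = 5.5235,  s₂²/n₂ = 9.53²/40 = 2.2705
SE = √(s₁²/n₁ + s₂²/n₂) = √(5.5235 + 2.2705) = 2.7918
df (Welch-Satterthwaite) = (s₁²/n₁ + s₂²/n₂)² / [(s₁²/n₁)²/(n₁-1) + (s₂²/n₂)²/(n₂-1)] ≈ 36.65
t = (x̄₁ - x̄₂) / SE = (61.27 - 58.91) / 2.7918 = 2.36 / 2.7918 = 0.845
p-value = 0.4034

Since p-value > α = 0.1, we fail to reject H₀.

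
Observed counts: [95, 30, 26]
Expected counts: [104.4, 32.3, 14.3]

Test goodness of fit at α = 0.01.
Chi-square goodness of fit test:
H₀: observed counts match expected distribution
H₁: observed counts differ from expected distribution
df = k - 1 = 2
χ² = Σ(O - E)²/E
   = (95 - 104.4)²/104.4 + (30 - 32.3)²/32.3 + (26 - 14.3)²/14.3
   = 0.846 + 0.164 + 9.573
   = 10.58
p-value = 0.0050

Since p-value < α = 0.01, we reject H₀.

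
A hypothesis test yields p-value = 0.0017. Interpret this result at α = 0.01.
Since p = 0.0017 < α = 0.01, reject H₀.
There is sufficient evidence to reject the null hypothesis; the result is statistically significant at the 0.01 level.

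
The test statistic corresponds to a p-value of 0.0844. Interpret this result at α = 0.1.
Since p = 0.0844 < α = 0.1, reject H₀.
There is sufficient evidence to reject the null hypothesis; the result is statistically significant at the 0.1 level.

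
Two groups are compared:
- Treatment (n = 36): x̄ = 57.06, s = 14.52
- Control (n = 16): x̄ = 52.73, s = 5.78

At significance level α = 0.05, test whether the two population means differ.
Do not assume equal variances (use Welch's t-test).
Welch's two-sample t-test:
H₀: μ₁ = μ₂
H₁: μ₁ ≠ μ₂
s₁²/n₁ = 14.52²/36 = 5.8564,  s₂²/n₂ = 5.78²/16 = 2.0880
SE = √(s₁²/n₁ + s₂²/n₂) = √(5.8564 + 2.0880) = 2.8186
df (Welch-Satterthwaite) = (s₁²/n₁ + s₂²/n₂)² / [(s₁²/n₁)²/(n₁-1) + (s₂²/n₂)²/(n₂-1)] ≈ 49.67
t = (x̄₁ - x̄₂) / SE = (57.06 - 52.73) / 2.8186 = 4.33 / 2.8186 = 1.536
p-value = 0.1308

Since p-value > α = 0.05, we fail to reject H₀.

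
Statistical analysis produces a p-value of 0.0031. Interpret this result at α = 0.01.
Since p = 0.0031 < α = 0.01, reject H₀.
There is sufficient evidence to reject the null hypothesis; the result is statistically significant at the 0.01 level.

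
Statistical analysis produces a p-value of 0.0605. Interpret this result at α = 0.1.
Since p = 0.0605 < α = 0.1, reject H₀.
There is sufficient evidence to reject the null hypothesis; the result is statistically significant at the 0.1 level.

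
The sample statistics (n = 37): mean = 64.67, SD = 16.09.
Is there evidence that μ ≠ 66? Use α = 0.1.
One-sample t-test:
H₀: μ = 66
H₁: μ ≠ 66
df = n - 1 = 36
t = (x̄ - μ₀) / (s/√n) = (64.67 - 66) / (16.09/√37) = -0.503
p-value = 0.6182

Since p-value > α = 0.1, we fail to reject H₀.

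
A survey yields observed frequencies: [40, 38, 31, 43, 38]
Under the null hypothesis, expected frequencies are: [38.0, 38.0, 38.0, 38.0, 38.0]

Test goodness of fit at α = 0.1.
Chi-square goodness of fit test:
H₀: observed counts match expected distribution
H₁: observed counts differ from expected distribution
df = k - 1 = 4
χ² = Σ(O - E)²/E
   = (40 - 38.0)²/38.0 + (38 - 38.0)²/38.0 + (31 - 38.0)²/38.0 + (43 - 38.0)²/38.0 + (38 - 38.0)²/38.0
   = 0.105 + 0.000 + 1.289 + 0.658 + 0.000
   = 2.05
p-value = 0.7261

Since p-value > α = 0.1, we fail to reject H₀.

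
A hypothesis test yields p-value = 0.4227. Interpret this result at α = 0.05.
Since p = 0.4227 > α = 0.05, fail to reject H₀.
There is insufficient evidence to reject the null hypothesis; the result is not statistically significant at the 0.05 level.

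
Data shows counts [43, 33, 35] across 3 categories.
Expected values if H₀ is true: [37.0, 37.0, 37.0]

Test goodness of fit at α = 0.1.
Chi-square goodness of fit test:
H₀: observed counts match expected distribution
H₁: observed counts differ from expected distribution
df = k - 1 = 2
χ² = Σ(O - E)²/E
   = (43 - 37.0)²/37.0 + (33 - 37.0)²/37.0 + (35 - 37.0)²/37.0
   = 0.973 + 0.432 + 0.108
   = 1.51
p-value = 0.4692

Since p-value > α = 0.1, we fail to reject H₀.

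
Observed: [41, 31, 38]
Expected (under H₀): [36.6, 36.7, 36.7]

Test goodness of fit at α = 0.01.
Chi-square goodness of fit test:
H₀: observed counts match expected distribution
H₁: observed counts differ from expected distribution
df = k - 1 = 2
χ² = Σ(O - E)²/E
   = (41 - 36.6)²/36.6 + (31 - 36.7)²/36.7 + (38 - 36.7)²/36.7
   = 0.529 + 0.885 + 0.046
   = 1.46
p-value = 0.4818

Since p-value > α = 0.01, we fail to reject H₀.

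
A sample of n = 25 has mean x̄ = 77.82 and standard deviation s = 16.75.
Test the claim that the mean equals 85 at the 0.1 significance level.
One-sample t-test:
H₀: μ = 85
H₁: μ ≠ 85
df = n - 1 = 24
t = (x̄ - μ₀) / (s/√n) = (77.82 - 85) / (16.75/√25) = -2.143
p-value = 0.0424

Since p-value < α = 0.1, we reject H₀.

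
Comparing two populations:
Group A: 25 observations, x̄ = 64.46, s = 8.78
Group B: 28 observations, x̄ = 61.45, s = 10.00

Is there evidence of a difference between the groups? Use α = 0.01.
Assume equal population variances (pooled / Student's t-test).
Student's two-sample t-test (equal variances):
H₀: μ₁ = μ₂
H₁: μ₁ ≠ μ₂
df = n₁ + n₂ - 2 = 51
Pooled variance s_p² = [(n₁-1)s₁² + (n₂-1)s₂²] / (n₁ + n₂ - 2) = [(24)(8.78²) + (27)(10.00²)] / 51 = 89.2181
SE = √(s_p²(1/n₁ + 1/n₂)) = √(89.2181 × (1/25 + 1/28)) = 2.5991
t = (x̄₁ - x̄₂) / SE = (64.46 - 61.45) / 2.5991 = 3.01 / 2.5991 = 1.158
p-value = 0.2522

Since p-value > α = 0.01, we fail to reject H₀.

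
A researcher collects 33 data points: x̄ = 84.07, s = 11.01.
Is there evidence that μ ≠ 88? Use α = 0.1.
One-sample t-test:
H₀: μ = 88
H₁: μ ≠ 88
df = n - 1 = 32
t = (x̄ - μ₀) / (s/√n) = (84.07 - 88) / (11.01/√33) = -2.051
p-value = 0.0486

Since p-value < α = 0.1, we reject H₀.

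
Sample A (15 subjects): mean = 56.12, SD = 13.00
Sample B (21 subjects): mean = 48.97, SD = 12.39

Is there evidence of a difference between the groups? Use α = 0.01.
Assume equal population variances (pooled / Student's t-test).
Student's two-sample t-test (equal variances):
H₀: μ₁ = μ₂
H₁: μ₁ ≠ μ₂
df = n₁ + n₂ - 2 = 34
Pooled variance s_p² = [(n₁-1)s₁² + (n₂-1)s₂²] / (n₁ + n₂ - 2) = [(14)(13.00²) + (20)(12.39²)] / 34 = 159.8895
SE = √(s_p²(1/n₁ + 1/n₂)) = √(159.8895 × (1/15 + 1/21)) = 4.2747
t = (x̄₁ - x̄₂) / SE = (56.12 - 48.97) / 4.2747 = 7.15 / 4.2747 = 1.673
p-value = 0.1036

Since p-value > α = 0.01, we fail to reject H₀.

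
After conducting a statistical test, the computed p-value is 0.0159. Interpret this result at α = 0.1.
Since p = 0.0159 < α = 0.1, reject H₀.
There is sufficient evidence to reject the null hypothesis; the result is statistically significant at the 0.1 level.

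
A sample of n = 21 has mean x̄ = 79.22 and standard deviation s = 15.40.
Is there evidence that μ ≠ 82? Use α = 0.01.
One-sample t-test:
H₀: μ = 82
H₁: μ ≠ 82
df = n - 1 = 20
t = (x̄ - μ₀) / (s/√n) = (79.22 - 82) / (15.40/√21) = -0.827
p-value = 0.4179

Since p-value > α = 0.01, we fail to reject H₀.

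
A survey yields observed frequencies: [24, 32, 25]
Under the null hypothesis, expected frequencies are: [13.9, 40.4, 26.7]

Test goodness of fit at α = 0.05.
Chi-square goodness of fit test:
H₀: observed counts match expected distribution
H₁: observed counts differ from expected distribution
df = k - 1 = 2
χ² = Σ(O - E)²/E
   = (24 - 13.9)²/13.9 + (32 - 40.4)²/40.4 + (25 - 26.7)²/26.7
   = 7.339 + 1.747 + 0.108
   = 9.19
p-value = 0.0101

Since p-value < α = 0.05, we reject H₀.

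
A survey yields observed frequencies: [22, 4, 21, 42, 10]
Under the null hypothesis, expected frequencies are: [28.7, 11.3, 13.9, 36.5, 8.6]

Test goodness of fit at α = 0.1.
Chi-square goodness of fit test:
H₀: observed counts match expected distribution
H₁: observed counts differ from expected distribution
df = k - 1 = 4
χ² = Σ(O - E)²/E
   = (22 - 28.7)²/28.7 + (4 - 11.3)²/11.3 + (21 - 13.9)²/13.9 + (42 - 36.5)²/36.5 + (10 - 8.6)²/8.6
   = 1.564 + 4.716 + 3.627 + 0.829 + 0.228
   = 10.96
p-value = 0.0270

Since p-value < α = 0.1, we reject H₀.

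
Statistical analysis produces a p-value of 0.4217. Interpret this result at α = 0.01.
Since p = 0.4217 > α = 0.01, fail to reject H₀.
There is insufficient evidence to reject the null hypothesis; the result is not statistically significant at the 0.01 level.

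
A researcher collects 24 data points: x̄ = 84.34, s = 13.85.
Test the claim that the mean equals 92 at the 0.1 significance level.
One-sample t-test:
H₀: μ = 92
H₁: μ ≠ 92
df = n - 1 = 23
t = (x̄ - μ₀) / (s/√n) = (84.34 - 92) / (13.85/√24) = -2.709
p-value = 0.0125

Since p-value < α = 0.1, we reject H₀.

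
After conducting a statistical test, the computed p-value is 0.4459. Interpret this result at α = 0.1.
Since p = 0.4459 > α = 0.1, fail to reject H₀.
There is insufficient evidence to reject the null hypothesis; the result is not statistically significant at the 0.1 level.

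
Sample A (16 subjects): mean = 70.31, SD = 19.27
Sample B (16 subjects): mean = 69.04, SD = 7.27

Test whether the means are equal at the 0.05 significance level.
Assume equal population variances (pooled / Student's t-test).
Student's two-sample t-test (equal variances):
H₀: μ₁ = μ₂
H₁: μ₁ ≠ μ₂
df = n₁ + n₂ - 2 = 30
Pooled variance s_p² = [(n₁-1)s₁² + (n₂-1)s₂²] / (n₁ + n₂ - 2) = [(15)(19.27²) + (15)(7.27²)] / 30 = 212.0929
SE = √(s_p²(1/n₁ + 1/n₂)) = √(212.0929 × (1/16 + 1/16)) = 5.1489
t = (x̄₁ - x̄₂) / SE = (70.31 - 69.04) / 5.1489 = 1.27 / 5.1489 = 0.247
p-value = 0.8069

Since p-value > α = 0.05, we fail to reject H₀.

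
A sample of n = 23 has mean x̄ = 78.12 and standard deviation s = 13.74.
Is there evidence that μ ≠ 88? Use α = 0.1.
One-sample t-test:
H₀: μ = 88
H₁: μ ≠ 88
df = n - 1 = 22
t = (x̄ - μ₀) / (s/√n) = (78.12 - 88) / (13.74/√23) = -3.449
p-value = 0.0023

Since p-value < α = 0.1, we reject H₀.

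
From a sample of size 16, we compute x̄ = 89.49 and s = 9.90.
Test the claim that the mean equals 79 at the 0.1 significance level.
One-sample t-test:
H₀: μ = 79
H₁: μ ≠ 79
df = n - 1 = 15
t = (x̄ - μ₀) / (s/√n) = (89.49 - 79) / (9.90/√16) = 4.238
p-value = 0.0007

Since p-value < α = 0.1, we reject H₀.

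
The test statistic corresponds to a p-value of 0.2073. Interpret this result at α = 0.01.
Since p = 0.2073 > α = 0.01, fail to reject H₀.
There is insufficient evidence to reject the null hypothesis; the result is not statistically significant at the 0.01 level.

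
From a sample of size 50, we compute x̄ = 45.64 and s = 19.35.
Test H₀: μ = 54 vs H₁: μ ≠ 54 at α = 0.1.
One-sample t-test:
H₀: μ = 54
H₁: μ ≠ 54
df = n - 1 = 49
t = (x̄ - μ₀) / (s/√n) = (45.64 - 54) / (19.35/√50) = -3.055
p-value = 0.0036

Since p-value < α = 0.1, we reject H₀.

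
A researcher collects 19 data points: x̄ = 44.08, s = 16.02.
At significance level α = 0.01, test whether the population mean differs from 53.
One-sample t-test:
H₀: μ = 53
H₁: μ ≠ 53
df = n - 1 = 18
t = (x̄ - μ₀) / (s/√n) = (44.08 - 53) / (16.02/√19) = -2.427
p-value = 0.0259

Since p-value > α = 0.01, we fail to reject H₀.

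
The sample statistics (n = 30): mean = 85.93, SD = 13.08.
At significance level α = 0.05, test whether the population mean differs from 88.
One-sample t-test:
H₀: μ = 88
H₁: μ ≠ 88
df = n - 1 = 29
t = (x̄ - μ₀) / (s/√n) = (85.93 - 88) / (13.08/√30) = -0.867
p-value = 0.3932

Since p-value > α = 0.05, we fail to reject H₀.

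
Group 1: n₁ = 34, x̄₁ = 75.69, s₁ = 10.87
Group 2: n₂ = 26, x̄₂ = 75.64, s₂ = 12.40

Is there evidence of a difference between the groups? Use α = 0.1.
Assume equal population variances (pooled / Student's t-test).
Student's two-sample t-test (equal variances):
H₀: μ₁ = μ₂
H₁: μ₁ ≠ μ₂
df = n₁ + n₂ - 2 = 58
Pooled variance s_p² = [(n₁-1)s₁² + (n₂-1)s₂²] / (n₁ + n₂ - 2) = [(33)(10.87²) + (25)(12.40²)] / 58 = 133.5031
SE = √(s_p²(1/n₁ + 1/n₂)) = √(133.5031 × (1/34 + 1/26)) = 3.0102
t = (x̄₁ - x̄₂) / SE = (75.69 - 75.64) / 3.0102 = 0.05 / 3.0102 = 0.017
p-value = 0.9868

Since p-value > α = 0.1, we fail to reject H₀.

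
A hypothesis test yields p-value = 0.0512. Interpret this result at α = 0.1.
Since p = 0.0512 < α = 0.1, reject H₀.
There is sufficient evidence to reject the null hypothesis; the result is statistically significant at the 0.1 level.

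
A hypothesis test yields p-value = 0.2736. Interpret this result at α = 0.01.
Since p = 0.2736 > α = 0.01, fail to reject H₀.
There is insufficient evidence to reject the null hypothesis; the result is not statistically significant at the 0.01 level.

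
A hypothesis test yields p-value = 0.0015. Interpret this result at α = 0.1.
Since p = 0.0015 < α = 0.1, reject H₀.
There is sufficient evidence to reject the null hypothesis; the result is statistically significant at the 0.1 level.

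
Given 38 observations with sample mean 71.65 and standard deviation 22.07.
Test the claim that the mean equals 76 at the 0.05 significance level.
One-sample t-test:
H₀: μ = 76
H₁: μ ≠ 76
df = n - 1 = 37
t = (x̄ - μ₀) / (s/√n) = (71.65 - 76) / (22.07/√38) = -1.215
p-value = 0.2321

Since p-value > α = 0.05, we fail to reject H₀.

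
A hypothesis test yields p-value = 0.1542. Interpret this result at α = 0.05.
Since p = 0.1542 > α = 0.05, fail to reject H₀.
There is insufficient evidence to reject the null hypothesis; the result is not statistically significant at the 0.05 level.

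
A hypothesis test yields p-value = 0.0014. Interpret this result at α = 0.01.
Since p = 0.0014 < α = 0.01, reject H₀.
There is sufficient evidence to reject the null hypothesis; the result is statistically significant at the 0.01 level.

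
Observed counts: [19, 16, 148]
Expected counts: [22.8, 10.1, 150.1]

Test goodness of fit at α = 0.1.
Chi-square goodness of fit test:
H₀: observed counts match expected distribution
H₁: observed counts differ from expected distribution
df = k - 1 = 2
χ² = Σ(O - E)²/E
   = (19 - 22.8)²/22.8 + (16 - 10.1)²/10.1 + (148 - 150.1)²/150.1
   = 0.633 + 3.447 + 0.029
   = 4.11
p-value = 0.1281

Since p-value > α = 0.1, we fail to reject H₀.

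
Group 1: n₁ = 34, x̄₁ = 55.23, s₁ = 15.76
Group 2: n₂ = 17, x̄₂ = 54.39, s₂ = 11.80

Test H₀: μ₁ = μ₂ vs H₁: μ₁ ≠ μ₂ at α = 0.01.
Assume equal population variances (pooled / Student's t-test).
Student's two-sample t-test (equal variances):
H₀: μ₁ = μ₂
H₁: μ₁ ≠ μ₂
df = n₁ + n₂ - 2 = 49
Pooled variance s_p² = [(n₁-1)s₁² + (n₂-1)s₂²] / (n₁ + n₂ - 2) = [(33)(15.76²) + (16)(11.80²)] / 49 = 212.7408
SE = √(s_p²(1/n₁ + 1/n₂)) = √(212.7408 × (1/34 + 1/17)) = 4.3326
t = (x̄₁ - x̄₂) / SE = (55.23 - 54.39) / 4.3326 = 0.84 / 4.3326 = 0.194
p-value = 0.8471

Since p-value > α = 0.01, we fail to reject H₀.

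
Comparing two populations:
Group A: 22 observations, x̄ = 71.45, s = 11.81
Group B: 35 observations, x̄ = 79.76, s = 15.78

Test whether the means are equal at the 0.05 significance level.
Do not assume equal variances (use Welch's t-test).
Welch's two-sample t-test:
H₀: μ₁ = μ₂
H₁: μ₁ ≠ μ₂
s₁²/n₁ = 11.81²/22 = 6.3398,  s₂²/n₂ = 15.78²/35 = 7.1145
SE = √(s₁²/n₁ + s₂²/n₂) = √(6.3398 + 7.1145) = 3.6680
df (Welch-Satterthwaite) = (s₁²/n₁ + s₂²/n₂)² / [(s₁²/n₁)²/(n₁-1) + (s₂²/n₂)²/(n₂-1)] ≈ 53.20
t = (x̄₁ - x̄₂) / SE = (71.45 - 79.76) / 3.6680 = -8.31 / 3.6680 = -2.266
p-value = 0.0276

Since p-value < α = 0.05, we reject H₀.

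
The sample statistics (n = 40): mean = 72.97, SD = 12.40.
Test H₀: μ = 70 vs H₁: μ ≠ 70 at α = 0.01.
One-sample t-test:
H₀: μ = 70
H₁: μ ≠ 70
df = n - 1 = 39
t = (x̄ - μ₀) / (s/√n) = (72.97 - 70) / (12.40/√40) = 1.515
p-value = 0.1379

Since p-value > α = 0.01, we fail to reject H₀.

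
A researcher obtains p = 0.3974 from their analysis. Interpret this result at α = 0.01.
Since p = 0.3974 > α = 0.01, fail to reject H₀.
There is insufficient evidence to reject the null hypothesis; the result is not statistically significant at the 0.01 level.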